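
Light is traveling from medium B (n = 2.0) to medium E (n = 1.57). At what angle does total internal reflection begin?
θc = arcsin(n₂/n₁) = 51.72°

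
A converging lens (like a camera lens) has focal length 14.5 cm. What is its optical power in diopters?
P = 1/f = 6.897 D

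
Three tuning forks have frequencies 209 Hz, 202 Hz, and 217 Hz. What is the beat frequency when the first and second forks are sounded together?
7 Hz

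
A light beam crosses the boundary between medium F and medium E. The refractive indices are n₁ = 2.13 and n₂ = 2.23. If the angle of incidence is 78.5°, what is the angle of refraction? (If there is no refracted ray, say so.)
sin θ₂ = (n₁/n₂)·sin θ₁ = 0.936 → θ₂ = 69.39°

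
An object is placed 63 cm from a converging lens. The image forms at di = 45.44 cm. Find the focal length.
1/f = 1/do + 1/di → f = 26.4 cm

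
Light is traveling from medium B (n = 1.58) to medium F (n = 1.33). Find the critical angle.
θc = arcsin(n₂/n₁) = 57.33°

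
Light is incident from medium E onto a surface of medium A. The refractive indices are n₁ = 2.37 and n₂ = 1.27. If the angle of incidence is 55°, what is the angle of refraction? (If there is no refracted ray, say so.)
sin θ₂ = (n₁/n₂)·sin θ₁ = 1.529 > 1, so there is no refracted ray — the light undergoes total internal reflection.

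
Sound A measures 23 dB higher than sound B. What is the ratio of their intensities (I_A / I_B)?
I_A/I_B = 10^(Δβ/10) = 199.5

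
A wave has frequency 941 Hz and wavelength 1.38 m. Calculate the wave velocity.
v = fλ = 1299 m/s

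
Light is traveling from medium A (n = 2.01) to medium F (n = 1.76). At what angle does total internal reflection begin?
θc = arcsin(n₂/n₁) = 61.12°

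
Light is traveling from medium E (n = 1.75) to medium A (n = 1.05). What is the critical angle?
θc = arcsin(n₂/n₁) = 36.87°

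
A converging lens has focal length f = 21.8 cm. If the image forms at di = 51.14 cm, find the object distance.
1/do = 1/f − 1/di → do = 38 cm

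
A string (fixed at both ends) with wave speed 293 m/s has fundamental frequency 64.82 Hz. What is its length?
L = v/(2f₁) = 2.26 m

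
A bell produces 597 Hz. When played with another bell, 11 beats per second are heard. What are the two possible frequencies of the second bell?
f₂ = 597 ± 11 Hz → 608 Hz or 586 Hz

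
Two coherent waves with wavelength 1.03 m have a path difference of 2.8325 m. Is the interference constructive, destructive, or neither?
neither (partial) — path difference = 2.75λ, neither a whole number of wavelengths nor an odd multiple of λ/2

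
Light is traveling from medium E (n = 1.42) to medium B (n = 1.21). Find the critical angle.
θc = arcsin(n₂/n₁) = 58.44°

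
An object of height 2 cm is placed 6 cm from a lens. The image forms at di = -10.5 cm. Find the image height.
hi = (-di/do) × ho = 3.5 cm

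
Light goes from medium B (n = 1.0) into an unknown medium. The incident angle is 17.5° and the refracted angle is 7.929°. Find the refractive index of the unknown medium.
n₂ = n₁·sin θ₁ / sin θ₂ = 2.18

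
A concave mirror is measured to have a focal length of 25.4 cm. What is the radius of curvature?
R = 2|f| = 50.8 cm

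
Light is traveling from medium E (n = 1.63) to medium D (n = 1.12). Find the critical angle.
θc = arcsin(n₂/n₁) = 43.4°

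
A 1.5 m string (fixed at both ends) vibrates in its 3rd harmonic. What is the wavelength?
λₙ = 2L/n = 1 m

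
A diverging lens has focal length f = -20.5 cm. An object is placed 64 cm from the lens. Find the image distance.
1/di = 1/f − 1/do → di = -15.53 cm (virtual image)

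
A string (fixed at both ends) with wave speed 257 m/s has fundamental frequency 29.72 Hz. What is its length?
L = v/(2f₁) = 4.324 m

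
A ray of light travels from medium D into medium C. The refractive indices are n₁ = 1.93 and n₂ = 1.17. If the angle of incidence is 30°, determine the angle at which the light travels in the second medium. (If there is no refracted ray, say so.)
sin θ₂ = (n₁/n₂)·sin θ₁ = 0.8248 → θ₂ = 55.57°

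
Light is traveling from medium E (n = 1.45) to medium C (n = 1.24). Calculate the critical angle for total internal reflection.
θc = arcsin(n₂/n₁) = 58.78°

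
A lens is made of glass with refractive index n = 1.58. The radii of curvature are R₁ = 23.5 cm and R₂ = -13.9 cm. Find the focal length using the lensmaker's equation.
1/f = (n − 1)(1/R₁ − 1/R₂) → f = 15.06 cm (converging lens)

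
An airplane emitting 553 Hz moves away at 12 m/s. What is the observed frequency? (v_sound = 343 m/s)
f_obs = f·v/(v + v_s) = 534.3 Hz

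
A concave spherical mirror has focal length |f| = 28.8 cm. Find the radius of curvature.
R = 2|f| = 57.6 cm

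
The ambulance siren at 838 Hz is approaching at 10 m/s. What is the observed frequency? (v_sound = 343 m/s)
f_obs = f·v/(v − v_s) = 863.2 Hz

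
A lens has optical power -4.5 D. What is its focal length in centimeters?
f = 1/P = -22.22 cm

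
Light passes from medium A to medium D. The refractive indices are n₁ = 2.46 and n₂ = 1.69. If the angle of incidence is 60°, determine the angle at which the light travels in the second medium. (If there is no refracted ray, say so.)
sin θ₂ = (n₁/n₂)·sin θ₁ = 1.261 > 1, so there is no refracted ray — the light undergoes total internal reflection.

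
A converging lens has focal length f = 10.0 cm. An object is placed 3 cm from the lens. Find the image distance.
1/di = 1/f − 1/do → di = -4.286 cm (virtual image)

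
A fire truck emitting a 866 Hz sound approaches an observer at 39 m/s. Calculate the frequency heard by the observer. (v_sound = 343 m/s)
f_obs = f·v/(v − v_s) = 977.1 Hz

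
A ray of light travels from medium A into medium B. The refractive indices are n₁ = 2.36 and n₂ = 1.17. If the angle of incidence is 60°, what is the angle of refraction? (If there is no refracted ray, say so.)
sin θ₂ = (n₁/n₂)·sin θ₁ = 1.747 > 1, so there is no refracted ray — the light undergoes total internal reflection.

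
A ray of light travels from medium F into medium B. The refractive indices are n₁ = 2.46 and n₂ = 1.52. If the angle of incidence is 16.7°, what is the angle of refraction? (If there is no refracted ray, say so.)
sin θ₂ = (n₁/n₂)·sin θ₁ = 0.4651 → θ₂ = 27.71°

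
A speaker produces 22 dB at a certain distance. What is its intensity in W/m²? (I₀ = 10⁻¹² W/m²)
I = I₀·10^(β/10) = 1.58 × 10⁻¹⁰ W/m²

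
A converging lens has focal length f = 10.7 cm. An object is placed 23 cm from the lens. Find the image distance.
1/di = 1/f − 1/do → di = 20.01 cm (real image)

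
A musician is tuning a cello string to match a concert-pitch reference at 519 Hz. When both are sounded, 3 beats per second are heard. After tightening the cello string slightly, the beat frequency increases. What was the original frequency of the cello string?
522 Hz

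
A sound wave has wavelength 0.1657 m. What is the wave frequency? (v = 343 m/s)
f = v/λ = 2070 Hz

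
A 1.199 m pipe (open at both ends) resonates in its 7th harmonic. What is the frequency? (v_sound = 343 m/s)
fₙ = nv/(2L) = 1001 Hz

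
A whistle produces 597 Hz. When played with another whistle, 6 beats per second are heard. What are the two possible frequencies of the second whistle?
f₂ = 597 ± 6 Hz → 603 Hz or 591 Hz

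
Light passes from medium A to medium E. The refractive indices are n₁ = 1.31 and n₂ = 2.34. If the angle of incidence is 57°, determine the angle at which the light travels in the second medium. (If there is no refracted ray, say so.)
sin θ₂ = (n₁/n₂)·sin θ₁ = 0.4695 → θ₂ = 28°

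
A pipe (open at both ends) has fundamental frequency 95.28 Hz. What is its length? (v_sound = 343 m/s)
L = v/(2f₁) = 1.8 m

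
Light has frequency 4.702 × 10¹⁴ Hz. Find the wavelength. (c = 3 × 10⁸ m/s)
λ = c/f = 638 nm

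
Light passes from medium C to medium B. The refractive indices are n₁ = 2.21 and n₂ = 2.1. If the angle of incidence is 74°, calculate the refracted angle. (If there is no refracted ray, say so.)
sin θ₂ = (n₁/n₂)·sin θ₁ = 1.012 > 1, so there is no refracted ray — the light undergoes total internal reflection.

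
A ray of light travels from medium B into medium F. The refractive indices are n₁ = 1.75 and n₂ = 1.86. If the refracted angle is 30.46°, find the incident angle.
sin θ₁ = (n₂/n₁)·sin θ₂ → θ₁ = 32.6°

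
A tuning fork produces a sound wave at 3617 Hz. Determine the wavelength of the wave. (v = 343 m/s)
λ = v/f = 0.09483 m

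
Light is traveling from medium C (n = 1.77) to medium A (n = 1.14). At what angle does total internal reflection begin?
θc = arcsin(n₂/n₁) = 40.1°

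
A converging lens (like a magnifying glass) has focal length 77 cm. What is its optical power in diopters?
P = 1/f = 1.299 D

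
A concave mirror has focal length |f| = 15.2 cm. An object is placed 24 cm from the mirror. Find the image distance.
f = +15.2 cm (concave); 1/di = 1/f − 1/do → di = 41.45 cm (real image, in front of mirror)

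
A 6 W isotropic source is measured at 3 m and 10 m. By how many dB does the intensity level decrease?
Δβ = 20·log₁₀(r₂/r₁) = 10.46 dB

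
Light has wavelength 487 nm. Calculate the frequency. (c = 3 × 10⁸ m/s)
f = c/λ = 6.160 × 10¹⁴ Hz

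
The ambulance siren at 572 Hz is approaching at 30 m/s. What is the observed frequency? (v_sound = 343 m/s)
f_obs = f·v/(v − v_s) = 626.8 Hz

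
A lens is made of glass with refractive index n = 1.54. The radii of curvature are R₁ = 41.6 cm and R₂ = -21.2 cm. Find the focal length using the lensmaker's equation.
1/f = (n − 1)(1/R₁ − 1/R₂) → f = 26.01 cm (converging lens)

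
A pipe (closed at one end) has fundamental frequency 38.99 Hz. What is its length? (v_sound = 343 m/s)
L = v/(4f₁) = 2.199 m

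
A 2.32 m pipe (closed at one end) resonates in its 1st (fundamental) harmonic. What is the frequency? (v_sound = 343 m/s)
fₙ = nv/(4L) = 36.96 Hz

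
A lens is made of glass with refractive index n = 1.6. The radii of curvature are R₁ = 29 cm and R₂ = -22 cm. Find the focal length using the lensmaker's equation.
1/f = (n − 1)(1/R₁ − 1/R₂) → f = 20.85 cm (converging lens)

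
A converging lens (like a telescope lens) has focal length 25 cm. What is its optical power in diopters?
P = 1/f = 4 D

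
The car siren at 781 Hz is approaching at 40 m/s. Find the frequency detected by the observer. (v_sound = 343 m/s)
f_obs = f·v/(v − v_s) = 884.1 Hz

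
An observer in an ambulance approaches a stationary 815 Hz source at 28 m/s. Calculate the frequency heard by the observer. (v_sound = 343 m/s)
f_obs = f·(v + v_o)/v = 881.5 Hz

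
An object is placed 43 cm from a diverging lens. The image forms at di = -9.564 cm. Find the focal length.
1/f = 1/do + 1/di → f = -12.3 cm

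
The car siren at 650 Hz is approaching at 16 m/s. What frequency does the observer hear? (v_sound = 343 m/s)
f_obs = f·v/(v − v_s) = 681.8 Hz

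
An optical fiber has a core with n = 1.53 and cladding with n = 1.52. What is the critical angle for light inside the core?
θc = arcsin(n_cladding/n_core) = 83.45°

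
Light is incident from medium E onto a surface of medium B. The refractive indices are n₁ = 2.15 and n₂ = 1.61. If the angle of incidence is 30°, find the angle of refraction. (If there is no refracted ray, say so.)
sin θ₂ = (n₁/n₂)·sin θ₁ = 0.6677 → θ₂ = 41.89°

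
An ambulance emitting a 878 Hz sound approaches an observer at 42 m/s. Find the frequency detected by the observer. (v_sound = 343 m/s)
f_obs = f·v/(v − v_s) = 1001 Hz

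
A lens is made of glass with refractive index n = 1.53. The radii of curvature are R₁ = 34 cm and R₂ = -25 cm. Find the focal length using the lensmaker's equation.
1/f = (n − 1)(1/R₁ − 1/R₂) → f = 27.18 cm (converging lens)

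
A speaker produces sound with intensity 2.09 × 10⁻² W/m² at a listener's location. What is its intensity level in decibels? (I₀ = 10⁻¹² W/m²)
β = 10·log₁₀(I/I₀) = 103.2 dB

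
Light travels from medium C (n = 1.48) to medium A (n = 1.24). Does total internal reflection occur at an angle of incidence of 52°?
θc = arcsin(n₂/n₁) = 56.91°; 52° < θc, so no — the ray refracts.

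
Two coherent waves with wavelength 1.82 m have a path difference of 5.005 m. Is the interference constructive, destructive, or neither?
neither (partial) — path difference = 2.75λ, neither a whole number of wavelengths nor an odd multiple of λ/2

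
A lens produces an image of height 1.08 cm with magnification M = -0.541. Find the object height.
ho = |hi|/|M| = 1.996 cm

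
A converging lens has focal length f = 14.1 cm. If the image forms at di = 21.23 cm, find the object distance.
1/do = 1/f − 1/di → do = 41.98 cm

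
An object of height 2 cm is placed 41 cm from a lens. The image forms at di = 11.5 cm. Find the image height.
hi = (-di/do) × ho = -0.561 cm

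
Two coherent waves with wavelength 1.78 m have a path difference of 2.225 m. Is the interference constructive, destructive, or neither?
neither (partial) — path difference = 1.25λ, neither a whole number of wavelengths nor an odd multiple of λ/2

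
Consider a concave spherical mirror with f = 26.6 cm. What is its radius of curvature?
R = 2|f| = 53.2 cm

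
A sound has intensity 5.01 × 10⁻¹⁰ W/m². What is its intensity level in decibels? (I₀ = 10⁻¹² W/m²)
β = 10·log₁₀(I/I₀) = 27 dB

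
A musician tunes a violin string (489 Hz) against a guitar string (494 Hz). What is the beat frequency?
5 Hz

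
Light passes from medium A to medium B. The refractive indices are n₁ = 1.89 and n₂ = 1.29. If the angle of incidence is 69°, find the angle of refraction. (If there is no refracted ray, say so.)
sin θ₂ = (n₁/n₂)·sin θ₁ = 1.368 > 1, so there is no refracted ray — the light undergoes total internal reflection.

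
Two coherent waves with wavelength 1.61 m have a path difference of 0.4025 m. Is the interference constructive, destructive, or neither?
neither (partial) — path difference = 0.25λ, neither a whole number of wavelengths nor an odd multiple of λ/2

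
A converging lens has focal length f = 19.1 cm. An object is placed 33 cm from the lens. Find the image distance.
1/di = 1/f − 1/do → di = 45.35 cm (real image)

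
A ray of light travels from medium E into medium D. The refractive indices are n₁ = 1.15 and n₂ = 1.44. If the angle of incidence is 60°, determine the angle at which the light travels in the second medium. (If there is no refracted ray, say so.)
sin θ₂ = (n₁/n₂)·sin θ₁ = 0.6916 → θ₂ = 43.76°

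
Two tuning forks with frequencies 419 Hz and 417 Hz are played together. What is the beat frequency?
2 Hz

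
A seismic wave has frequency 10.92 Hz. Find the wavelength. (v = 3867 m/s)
λ = v/f = 354.1 m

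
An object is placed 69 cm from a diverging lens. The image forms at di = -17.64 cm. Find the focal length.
1/f = 1/do + 1/di → f = -23.7 cm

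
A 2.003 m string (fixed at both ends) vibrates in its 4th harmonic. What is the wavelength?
λₙ = 2L/n = 1.002 m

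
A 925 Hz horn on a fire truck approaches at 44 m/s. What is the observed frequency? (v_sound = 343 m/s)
f_obs = f·v/(v − v_s) = 1061 Hz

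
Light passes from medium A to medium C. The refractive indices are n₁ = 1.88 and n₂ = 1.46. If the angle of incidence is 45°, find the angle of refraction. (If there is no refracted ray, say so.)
sin θ₂ = (n₁/n₂)·sin θ₁ = 0.9105 → θ₂ = 65.58°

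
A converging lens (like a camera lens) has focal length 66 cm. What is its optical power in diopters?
P = 1/f = 1.515 D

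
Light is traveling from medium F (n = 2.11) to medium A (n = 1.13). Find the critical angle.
θc = arcsin(n₂/n₁) = 32.38°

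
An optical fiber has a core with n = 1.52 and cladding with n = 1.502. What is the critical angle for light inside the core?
θc = arcsin(n_cladding/n_core) = 81.17°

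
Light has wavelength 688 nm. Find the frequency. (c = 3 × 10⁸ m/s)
f = c/λ = 4.360 × 10¹⁴ Hz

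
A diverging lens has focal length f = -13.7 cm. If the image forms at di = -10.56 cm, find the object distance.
1/do = 1/f − 1/di → do = 46.07 cm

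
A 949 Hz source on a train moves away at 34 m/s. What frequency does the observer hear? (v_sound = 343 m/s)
f_obs = f·v/(v + v_s) = 863.4 Hz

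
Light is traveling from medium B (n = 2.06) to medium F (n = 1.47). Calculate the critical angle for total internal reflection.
θc = arcsin(n₂/n₁) = 45.53°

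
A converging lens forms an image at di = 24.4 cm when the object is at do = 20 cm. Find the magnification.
M = −di/do = -1.22 (inverted image)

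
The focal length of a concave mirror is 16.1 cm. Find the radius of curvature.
R = 2|f| = 32.2 cm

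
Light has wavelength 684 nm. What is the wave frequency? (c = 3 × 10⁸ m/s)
f = c/λ = 4.386 × 10¹⁴ Hz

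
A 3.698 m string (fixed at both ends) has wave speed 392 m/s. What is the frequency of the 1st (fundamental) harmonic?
fₙ = nv/(2L) = 53 Hz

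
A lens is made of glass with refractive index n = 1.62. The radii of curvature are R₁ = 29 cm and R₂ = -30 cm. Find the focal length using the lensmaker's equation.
1/f = (n − 1)(1/R₁ − 1/R₂) → f = 23.78 cm (converging lens)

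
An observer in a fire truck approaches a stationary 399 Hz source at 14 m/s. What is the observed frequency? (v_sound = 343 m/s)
f_obs = f·(v + v_o)/v = 415.3 Hz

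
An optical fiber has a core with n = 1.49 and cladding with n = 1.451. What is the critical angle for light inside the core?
θc = arcsin(n_cladding/n_core) = 76.86°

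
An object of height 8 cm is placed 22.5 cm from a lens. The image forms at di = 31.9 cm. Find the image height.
hi = (-di/do) × ho = -11.34 cm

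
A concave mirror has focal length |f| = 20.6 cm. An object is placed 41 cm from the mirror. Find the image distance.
f = +20.6 cm (concave); 1/di = 1/f − 1/do → di = 41.4 cm (real image, in front of mirror)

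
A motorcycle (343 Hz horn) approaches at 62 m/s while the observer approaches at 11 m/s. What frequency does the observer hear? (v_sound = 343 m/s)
f_obs = f·(v + v_o)/(v − v_s) = 432.1 Hz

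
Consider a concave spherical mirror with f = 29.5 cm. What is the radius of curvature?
R = 2|f| = 59 cm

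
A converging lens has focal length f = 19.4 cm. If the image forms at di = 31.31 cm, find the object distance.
1/do = 1/f − 1/di → do = 51 cm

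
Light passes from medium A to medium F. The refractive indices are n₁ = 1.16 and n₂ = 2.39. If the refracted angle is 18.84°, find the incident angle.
sin θ₁ = (n₂/n₁)·sin θ₂ → θ₁ = 41.71°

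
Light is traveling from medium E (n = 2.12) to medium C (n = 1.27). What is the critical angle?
θc = arcsin(n₂/n₁) = 36.8°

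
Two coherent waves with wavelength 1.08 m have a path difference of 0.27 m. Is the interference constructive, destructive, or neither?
neither (partial) — path difference = 0.25λ, neither a whole number of wavelengths nor an odd multiple of λ/2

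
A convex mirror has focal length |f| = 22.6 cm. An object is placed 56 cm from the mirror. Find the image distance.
f = −22.6 cm (convex); 1/di = 1/f − 1/do → di = -16.1 cm (virtual image, behind mirror)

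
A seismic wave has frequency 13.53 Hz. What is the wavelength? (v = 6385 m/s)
λ = v/f = 471.9 m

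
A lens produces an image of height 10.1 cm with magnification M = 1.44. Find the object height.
ho = |hi|/|M| = 7.014 cm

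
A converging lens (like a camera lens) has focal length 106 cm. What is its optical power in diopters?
P = 1/f = 0.9434 D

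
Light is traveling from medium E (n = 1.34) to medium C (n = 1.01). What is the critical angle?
θc = arcsin(n₂/n₁) = 48.91°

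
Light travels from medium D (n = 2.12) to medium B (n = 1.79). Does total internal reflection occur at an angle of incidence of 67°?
θc = arcsin(n₂/n₁) = 57.6°; 67° > θc, so yes — total internal reflection.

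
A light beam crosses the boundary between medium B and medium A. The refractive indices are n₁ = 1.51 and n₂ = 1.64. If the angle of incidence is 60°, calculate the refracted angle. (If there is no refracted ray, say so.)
sin θ₂ = (n₁/n₂)·sin θ₁ = 0.7974 → θ₂ = 52.88°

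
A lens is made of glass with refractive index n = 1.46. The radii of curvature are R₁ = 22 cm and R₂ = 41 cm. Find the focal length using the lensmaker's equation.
1/f = (n − 1)(1/R₁ − 1/R₂) → f = 103.2 cm (converging lens)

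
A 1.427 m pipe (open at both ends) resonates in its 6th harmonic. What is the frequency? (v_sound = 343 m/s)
fₙ = nv/(2L) = 721.1 Hz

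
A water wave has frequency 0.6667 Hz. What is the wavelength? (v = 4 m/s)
λ = v/f = 6 m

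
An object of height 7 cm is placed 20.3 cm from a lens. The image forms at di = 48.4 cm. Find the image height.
hi = (-di/do) × ho = -16.69 cm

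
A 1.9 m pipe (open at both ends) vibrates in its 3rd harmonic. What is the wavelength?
λₙ = 2L/n = 1.267 m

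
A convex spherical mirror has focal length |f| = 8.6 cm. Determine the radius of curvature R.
R = 2|f| = 17.2 cm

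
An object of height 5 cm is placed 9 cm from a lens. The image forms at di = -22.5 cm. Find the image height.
hi = (-di/do) × ho = 12.5 cm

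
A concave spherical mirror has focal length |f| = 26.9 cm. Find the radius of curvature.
R = 2|f| = 53.8 cm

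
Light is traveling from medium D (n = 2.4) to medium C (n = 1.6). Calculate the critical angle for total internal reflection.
θc = arcsin(n₂/n₁) = 41.81°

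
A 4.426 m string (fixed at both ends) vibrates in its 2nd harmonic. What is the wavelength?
λₙ = 2L/n = 4.426 m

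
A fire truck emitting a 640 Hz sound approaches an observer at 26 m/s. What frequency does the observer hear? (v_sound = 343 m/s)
f_obs = f·v/(v − v_s) = 692.5 Hz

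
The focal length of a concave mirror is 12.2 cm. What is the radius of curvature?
R = 2|f| = 24.4 cm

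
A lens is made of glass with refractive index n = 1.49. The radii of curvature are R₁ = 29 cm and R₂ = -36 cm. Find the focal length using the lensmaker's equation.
1/f = (n − 1)(1/R₁ − 1/R₂) → f = 32.78 cm (converging lens)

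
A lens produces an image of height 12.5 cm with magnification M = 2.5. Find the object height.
ho = |hi|/|M| = 5 cm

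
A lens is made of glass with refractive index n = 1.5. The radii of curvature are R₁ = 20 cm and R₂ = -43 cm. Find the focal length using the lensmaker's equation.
1/f = (n − 1)(1/R₁ − 1/R₂) → f = 27.3 cm (converging lens)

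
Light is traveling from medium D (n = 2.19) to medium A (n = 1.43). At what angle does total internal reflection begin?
θc = arcsin(n₂/n₁) = 40.77°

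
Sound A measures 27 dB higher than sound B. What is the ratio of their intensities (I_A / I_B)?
I_A/I_B = 10^(Δβ/10) = 501.2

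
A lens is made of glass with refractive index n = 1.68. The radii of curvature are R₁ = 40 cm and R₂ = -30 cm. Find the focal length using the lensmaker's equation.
1/f = (n − 1)(1/R₁ − 1/R₂) → f = 25.21 cm (converging lens)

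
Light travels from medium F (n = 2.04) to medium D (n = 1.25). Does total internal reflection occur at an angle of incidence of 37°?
θc = arcsin(n₂/n₁) = 37.79°; 37° < θc, so no — the ray refracts.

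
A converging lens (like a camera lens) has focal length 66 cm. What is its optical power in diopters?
P = 1/f = 1.515 D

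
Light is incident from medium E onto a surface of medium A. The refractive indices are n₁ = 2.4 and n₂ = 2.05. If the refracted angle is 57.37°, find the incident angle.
sin θ₁ = (n₂/n₁)·sin θ₂ → θ₁ = 46°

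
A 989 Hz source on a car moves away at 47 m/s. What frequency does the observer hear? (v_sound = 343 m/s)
f_obs = f·v/(v + v_s) = 869.8 Hz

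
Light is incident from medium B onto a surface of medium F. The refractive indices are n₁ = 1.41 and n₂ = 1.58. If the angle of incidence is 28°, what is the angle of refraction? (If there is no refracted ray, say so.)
sin θ₂ = (n₁/n₂)·sin θ₁ = 0.419 → θ₂ = 24.77°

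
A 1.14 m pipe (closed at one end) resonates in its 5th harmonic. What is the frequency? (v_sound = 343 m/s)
fₙ = nv/(4L) = 376.1 Hz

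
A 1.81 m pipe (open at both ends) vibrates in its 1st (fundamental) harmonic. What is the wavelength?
λₙ = 2L/n = 3.62 m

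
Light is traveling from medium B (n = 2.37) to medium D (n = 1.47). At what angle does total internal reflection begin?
θc = arcsin(n₂/n₁) = 38.33°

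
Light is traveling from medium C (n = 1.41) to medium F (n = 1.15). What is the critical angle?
θc = arcsin(n₂/n₁) = 54.65°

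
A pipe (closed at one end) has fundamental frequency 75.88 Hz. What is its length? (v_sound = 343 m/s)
L = v/(4f₁) = 1.13 m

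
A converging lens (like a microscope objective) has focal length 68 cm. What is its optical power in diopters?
P = 1/f = 1.471 D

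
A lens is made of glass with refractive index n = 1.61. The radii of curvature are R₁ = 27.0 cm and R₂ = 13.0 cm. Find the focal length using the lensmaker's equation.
1/f = (n − 1)(1/R₁ − 1/R₂) → f = -41.1 cm (diverging lens)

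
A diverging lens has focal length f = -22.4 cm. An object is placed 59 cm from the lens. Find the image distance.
1/di = 1/f − 1/do → di = -16.24 cm (virtual image)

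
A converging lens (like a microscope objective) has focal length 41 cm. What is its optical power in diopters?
P = 1/f = 2.439 D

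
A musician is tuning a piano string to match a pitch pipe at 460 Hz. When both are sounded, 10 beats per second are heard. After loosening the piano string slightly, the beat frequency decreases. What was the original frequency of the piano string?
470 Hz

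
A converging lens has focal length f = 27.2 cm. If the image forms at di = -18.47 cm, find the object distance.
1/do = 1/f − 1/di → do = 11 cm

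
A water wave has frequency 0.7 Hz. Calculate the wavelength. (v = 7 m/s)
λ = v/f = 10 m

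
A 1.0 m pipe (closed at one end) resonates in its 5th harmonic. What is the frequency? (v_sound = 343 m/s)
fₙ = nv/(4L) = 428.8 Hz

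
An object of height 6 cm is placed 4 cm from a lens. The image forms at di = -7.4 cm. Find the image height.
hi = (-di/do) × ho = 11.1 cm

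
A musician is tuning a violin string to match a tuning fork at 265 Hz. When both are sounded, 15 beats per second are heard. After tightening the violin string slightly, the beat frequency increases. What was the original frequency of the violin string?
280 Hz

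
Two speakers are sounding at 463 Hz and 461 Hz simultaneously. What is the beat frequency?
2 Hz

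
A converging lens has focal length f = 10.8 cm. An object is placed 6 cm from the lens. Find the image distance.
1/di = 1/f − 1/do → di = -13.5 cm (virtual image)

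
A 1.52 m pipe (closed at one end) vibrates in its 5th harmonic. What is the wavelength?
λₙ = 4L/n = 1.216 m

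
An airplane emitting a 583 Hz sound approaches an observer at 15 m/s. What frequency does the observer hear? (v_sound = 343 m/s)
f_obs = f·v/(v − v_s) = 609.7 Hz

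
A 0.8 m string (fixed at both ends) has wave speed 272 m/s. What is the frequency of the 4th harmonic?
fₙ = nv/(2L) = 680 Hz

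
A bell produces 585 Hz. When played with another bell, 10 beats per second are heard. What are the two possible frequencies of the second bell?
f₂ = 585 ± 10 Hz → 595 Hz or 575 Hz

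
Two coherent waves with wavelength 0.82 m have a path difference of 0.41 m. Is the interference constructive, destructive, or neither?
destructive — path difference = 0.5λ, an odd multiple of λ/2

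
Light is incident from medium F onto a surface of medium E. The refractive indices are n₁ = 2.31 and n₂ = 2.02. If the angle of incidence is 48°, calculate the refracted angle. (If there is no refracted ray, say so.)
sin θ₂ = (n₁/n₂)·sin θ₁ = 0.8498 → θ₂ = 58.19°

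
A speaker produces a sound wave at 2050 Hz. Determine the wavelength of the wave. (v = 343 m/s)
λ = v/f = 0.1673 m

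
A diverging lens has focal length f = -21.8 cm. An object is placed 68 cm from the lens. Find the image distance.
1/di = 1/f − 1/do → di = -16.51 cm (virtual image)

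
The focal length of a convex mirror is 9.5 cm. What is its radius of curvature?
R = 2|f| = 19 cm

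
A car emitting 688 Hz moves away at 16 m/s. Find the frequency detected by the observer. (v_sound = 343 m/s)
f_obs = f·v/(v + v_s) = 657.3 Hz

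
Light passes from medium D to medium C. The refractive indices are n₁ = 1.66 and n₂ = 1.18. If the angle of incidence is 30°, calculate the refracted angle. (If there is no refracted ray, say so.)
sin θ₂ = (n₁/n₂)·sin θ₁ = 0.7034 → θ₂ = 44.7°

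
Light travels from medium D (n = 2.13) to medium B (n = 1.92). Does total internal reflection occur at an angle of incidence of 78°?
θc = arcsin(n₂/n₁) = 64.34°; 78° > θc, so yes — total internal reflection.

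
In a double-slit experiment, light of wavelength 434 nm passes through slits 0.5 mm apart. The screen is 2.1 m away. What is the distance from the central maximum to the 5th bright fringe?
y = mλL/d = 9.114 mm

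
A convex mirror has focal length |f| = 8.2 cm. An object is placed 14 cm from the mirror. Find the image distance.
f = −8.2 cm (convex); 1/di = 1/f − 1/do → di = -5.171 cm (virtual image, behind mirror)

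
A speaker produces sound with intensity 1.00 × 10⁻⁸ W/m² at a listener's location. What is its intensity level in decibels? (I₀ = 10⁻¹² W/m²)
β = 10·log₁₀(I/I₀) = 40 dB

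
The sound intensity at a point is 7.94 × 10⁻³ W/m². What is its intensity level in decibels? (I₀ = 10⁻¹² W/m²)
β = 10·log₁₀(I/I₀) = 99 dB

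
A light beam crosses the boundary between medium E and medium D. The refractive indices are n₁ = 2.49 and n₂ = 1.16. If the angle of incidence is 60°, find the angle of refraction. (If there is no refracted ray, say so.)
sin θ₂ = (n₁/n₂)·sin θ₁ = 1.859 > 1, so there is no refracted ray — the light undergoes total internal reflection.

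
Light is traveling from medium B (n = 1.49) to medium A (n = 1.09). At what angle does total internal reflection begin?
θc = arcsin(n₂/n₁) = 47.02°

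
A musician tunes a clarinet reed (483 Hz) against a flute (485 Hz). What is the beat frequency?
2 Hz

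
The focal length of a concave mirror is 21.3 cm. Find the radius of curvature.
R = 2|f| = 42.6 cm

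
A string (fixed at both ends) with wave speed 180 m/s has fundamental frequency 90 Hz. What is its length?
L = v/(2f₁) = 1 m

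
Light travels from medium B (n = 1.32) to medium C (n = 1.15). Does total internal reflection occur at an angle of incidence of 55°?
θc = arcsin(n₂/n₁) = 60.6°; 55° < θc, so no — the ray refracts.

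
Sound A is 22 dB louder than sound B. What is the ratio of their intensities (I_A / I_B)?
I_A/I_B = 10^(Δβ/10) = 158.5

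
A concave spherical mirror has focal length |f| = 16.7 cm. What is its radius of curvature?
R = 2|f| = 33.4 cm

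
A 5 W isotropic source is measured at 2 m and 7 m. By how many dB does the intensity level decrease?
Δβ = 20·log₁₀(r₂/r₁) = 10.88 dB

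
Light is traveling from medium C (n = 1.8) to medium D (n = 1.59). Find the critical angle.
θc = arcsin(n₂/n₁) = 62.05°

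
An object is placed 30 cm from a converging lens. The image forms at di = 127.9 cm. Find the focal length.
1/f = 1/do + 1/di → f = 24.3 cm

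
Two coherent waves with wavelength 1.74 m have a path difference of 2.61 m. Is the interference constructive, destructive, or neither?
destructive — path difference = 1.5λ, an odd multiple of λ/2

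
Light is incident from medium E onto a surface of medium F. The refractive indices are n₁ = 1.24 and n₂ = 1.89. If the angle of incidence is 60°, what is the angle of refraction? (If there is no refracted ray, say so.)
sin θ₂ = (n₁/n₂)·sin θ₁ = 0.5682 → θ₂ = 34.62°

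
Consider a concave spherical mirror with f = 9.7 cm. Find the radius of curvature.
R = 2|f| = 19.4 cm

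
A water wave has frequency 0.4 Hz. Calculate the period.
T = 1/f = 2.5 s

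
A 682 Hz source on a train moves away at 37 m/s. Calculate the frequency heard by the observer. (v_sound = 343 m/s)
f_obs = f·v/(v + v_s) = 615.6 Hz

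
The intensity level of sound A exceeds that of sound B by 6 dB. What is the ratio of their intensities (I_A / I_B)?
I_A/I_B = 10^(Δβ/10) = 3.981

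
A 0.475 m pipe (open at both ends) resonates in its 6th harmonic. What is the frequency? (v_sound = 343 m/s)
fₙ = nv/(2L) = 2166 Hz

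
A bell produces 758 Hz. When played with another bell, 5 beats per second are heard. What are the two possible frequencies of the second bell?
f₂ = 758 ± 5 Hz → 763 Hz or 753 Hz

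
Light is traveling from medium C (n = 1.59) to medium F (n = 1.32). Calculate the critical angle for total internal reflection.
θc = arcsin(n₂/n₁) = 56.12°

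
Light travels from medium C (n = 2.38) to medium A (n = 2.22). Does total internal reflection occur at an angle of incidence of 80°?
θc = arcsin(n₂/n₁) = 68.87°; 80° > θc, so yes — total internal reflection.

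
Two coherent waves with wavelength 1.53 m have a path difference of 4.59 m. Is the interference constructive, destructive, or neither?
constructive — path difference = 3λ, a whole number of wavelengths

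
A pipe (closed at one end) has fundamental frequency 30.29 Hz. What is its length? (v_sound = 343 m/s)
L = v/(4f₁) = 2.831 m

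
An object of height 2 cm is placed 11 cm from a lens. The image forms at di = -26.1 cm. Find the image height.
hi = (-di/do) × ho = 4.745 cm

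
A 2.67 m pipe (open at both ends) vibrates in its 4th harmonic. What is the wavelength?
λₙ = 2L/n = 1.335 m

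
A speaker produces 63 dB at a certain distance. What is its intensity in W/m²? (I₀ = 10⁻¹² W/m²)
I = I₀·10^(β/10) = 2.00 × 10⁻⁶ W/m²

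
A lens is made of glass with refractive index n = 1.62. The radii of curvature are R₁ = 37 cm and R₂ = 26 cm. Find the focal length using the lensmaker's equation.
1/f = (n − 1)(1/R₁ − 1/R₂) → f = -141.1 cm (diverging lens)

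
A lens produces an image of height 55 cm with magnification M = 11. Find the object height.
ho = |hi|/|M| = 5 cm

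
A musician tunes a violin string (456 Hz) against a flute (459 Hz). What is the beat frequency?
3 Hz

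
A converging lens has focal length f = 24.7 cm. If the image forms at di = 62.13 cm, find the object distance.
1/do = 1/f − 1/di → do = 41 cm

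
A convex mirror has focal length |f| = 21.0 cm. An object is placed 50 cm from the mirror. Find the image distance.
f = −21.0 cm (convex); 1/di = 1/f − 1/do → di = -14.79 cm (virtual image, behind mirror)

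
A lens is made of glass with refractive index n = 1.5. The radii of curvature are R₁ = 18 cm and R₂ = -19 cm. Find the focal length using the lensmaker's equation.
1/f = (n − 1)(1/R₁ − 1/R₂) → f = 18.49 cm (converging lens)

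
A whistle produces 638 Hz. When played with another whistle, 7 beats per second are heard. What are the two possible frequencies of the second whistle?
f₂ = 638 ± 7 Hz → 645 Hz or 631 Hz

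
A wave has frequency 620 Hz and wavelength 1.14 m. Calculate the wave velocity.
v = fλ = 706.8 m/s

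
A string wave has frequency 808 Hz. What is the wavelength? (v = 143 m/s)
λ = v/f = 0.177 m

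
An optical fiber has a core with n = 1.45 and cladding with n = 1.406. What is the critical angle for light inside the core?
θc = arcsin(n_cladding/n_core) = 75.85°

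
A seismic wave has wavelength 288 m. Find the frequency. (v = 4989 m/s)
f = v/λ = 17.32 Hz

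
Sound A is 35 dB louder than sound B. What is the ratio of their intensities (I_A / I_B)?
I_A/I_B = 10^(Δβ/10) = 3162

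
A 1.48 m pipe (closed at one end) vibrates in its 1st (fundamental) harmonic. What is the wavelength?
λₙ = 4L/n = 5.92 m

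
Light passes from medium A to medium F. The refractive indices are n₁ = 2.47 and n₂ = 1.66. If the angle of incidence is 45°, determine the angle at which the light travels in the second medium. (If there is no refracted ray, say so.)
sin θ₂ = (n₁/n₂)·sin θ₁ = 1.052 > 1, so there is no refracted ray — the light undergoes total internal reflection.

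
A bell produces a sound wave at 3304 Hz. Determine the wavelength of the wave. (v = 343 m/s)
λ = v/f = 0.1038 m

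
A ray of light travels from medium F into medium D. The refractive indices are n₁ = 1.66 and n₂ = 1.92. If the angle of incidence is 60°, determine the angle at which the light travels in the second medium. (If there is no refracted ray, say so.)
sin θ₂ = (n₁/n₂)·sin θ₁ = 0.7488 → θ₂ = 48.48°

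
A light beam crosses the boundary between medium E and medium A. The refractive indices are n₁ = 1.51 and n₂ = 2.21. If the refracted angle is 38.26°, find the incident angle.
sin θ₁ = (n₂/n₁)·sin θ₂ → θ₁ = 65°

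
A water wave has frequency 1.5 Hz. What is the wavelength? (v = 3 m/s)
λ = v/f = 2 m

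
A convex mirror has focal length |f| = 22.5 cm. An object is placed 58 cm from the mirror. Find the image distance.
f = −22.5 cm (convex); 1/di = 1/f − 1/do → di = -16.21 cm (virtual image, behind mirror)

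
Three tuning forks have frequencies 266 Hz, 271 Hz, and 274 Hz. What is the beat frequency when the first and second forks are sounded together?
5 Hz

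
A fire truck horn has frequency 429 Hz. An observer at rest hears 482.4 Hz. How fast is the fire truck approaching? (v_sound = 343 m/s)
v_s = v·(1 − f/f_obs) = 37.97 m/s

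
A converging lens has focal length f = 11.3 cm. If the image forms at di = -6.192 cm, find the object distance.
1/do = 1/f − 1/di → do = 4 cm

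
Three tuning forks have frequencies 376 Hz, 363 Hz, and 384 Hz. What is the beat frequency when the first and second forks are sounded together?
13 Hz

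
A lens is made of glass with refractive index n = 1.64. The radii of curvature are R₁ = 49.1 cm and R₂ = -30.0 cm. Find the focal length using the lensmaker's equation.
1/f = (n − 1)(1/R₁ − 1/R₂) → f = 29.1 cm (converging lens)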